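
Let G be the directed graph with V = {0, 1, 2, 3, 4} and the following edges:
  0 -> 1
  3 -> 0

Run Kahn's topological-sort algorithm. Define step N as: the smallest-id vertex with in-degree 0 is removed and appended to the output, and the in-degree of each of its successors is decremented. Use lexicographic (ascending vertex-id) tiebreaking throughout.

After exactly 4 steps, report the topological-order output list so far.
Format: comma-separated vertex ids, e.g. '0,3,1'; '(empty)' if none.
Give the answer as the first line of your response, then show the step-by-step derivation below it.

2,3,0,1

step 1: output 2; order=[2]; indeg=(1,1,0,0,0)
step 2: output 3; order=[2,3]; indeg=(0,1,0,0,0)
step 3: output 0; order=[2,3,0]; indeg=(0,0,0,0,0)
step 4: output 1; order=[2,3,0,1]; indeg=(0,0,0,0,0)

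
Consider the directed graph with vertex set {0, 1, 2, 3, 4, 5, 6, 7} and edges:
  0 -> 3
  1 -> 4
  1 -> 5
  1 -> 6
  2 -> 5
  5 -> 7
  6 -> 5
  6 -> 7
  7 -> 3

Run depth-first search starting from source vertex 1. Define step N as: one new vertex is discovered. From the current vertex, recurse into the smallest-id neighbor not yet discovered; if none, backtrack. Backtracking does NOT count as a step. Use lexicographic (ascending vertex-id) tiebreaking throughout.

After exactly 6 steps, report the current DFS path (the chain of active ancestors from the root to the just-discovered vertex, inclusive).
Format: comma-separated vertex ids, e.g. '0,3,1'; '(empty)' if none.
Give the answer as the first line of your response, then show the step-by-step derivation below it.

1,6

step 1: discover 1; path=1; order=1
step 2: discover 4; path=1>4; order=1,4
step 3: discover 5; path=1>5; order=1,4,5
step 4: discover 7; path=1>5>7; order=1,4,5,7
step 5: discover 3; path=1>5>7>3; order=1,4,5,7,3
step 6: discover 6; path=1>6; order=1,4,5,7,3,6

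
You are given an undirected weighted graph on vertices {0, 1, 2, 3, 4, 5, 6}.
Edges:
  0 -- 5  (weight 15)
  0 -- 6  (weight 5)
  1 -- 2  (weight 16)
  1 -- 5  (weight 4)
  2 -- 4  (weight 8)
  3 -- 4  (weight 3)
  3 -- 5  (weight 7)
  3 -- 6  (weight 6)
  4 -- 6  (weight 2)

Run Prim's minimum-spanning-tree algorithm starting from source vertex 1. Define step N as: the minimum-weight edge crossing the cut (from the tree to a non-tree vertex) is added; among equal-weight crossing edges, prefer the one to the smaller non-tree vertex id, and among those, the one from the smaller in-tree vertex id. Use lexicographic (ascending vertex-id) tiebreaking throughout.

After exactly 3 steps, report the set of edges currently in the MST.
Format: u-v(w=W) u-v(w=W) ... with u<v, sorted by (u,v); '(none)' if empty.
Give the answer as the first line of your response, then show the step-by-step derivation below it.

1-5(w=4) 3-4(w=3) 3-5(w=7)

step 1: add edge 1-5 (w=4); MST = {1-5(w=4)}
step 2: add edge 3-5 (w=7); MST = {1-5(w=4) 3-5(w=7)}
step 3: add edge 3-4 (w=3); MST = {1-5(w=4) 3-4(w=3) 3-5(w=7)}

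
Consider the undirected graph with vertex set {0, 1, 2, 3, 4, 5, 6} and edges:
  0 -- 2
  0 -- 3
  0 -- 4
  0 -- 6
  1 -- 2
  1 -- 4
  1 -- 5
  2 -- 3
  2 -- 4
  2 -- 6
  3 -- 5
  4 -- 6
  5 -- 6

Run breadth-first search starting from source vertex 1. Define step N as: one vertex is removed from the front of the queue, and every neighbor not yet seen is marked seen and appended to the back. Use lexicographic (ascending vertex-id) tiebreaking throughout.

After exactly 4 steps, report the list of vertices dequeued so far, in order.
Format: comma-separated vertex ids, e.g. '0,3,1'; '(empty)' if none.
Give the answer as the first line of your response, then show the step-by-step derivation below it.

1,2,4,5

step 1: dequeue 1; queue=[2,4,5]; order=1
step 2: dequeue 2; queue=[4,5,0,3,6]; order=1,2
step 3: dequeue 4; queue=[5,0,3,6]; order=1,2,4
step 4: dequeue 5; queue=[0,3,6]; order=1,2,4,5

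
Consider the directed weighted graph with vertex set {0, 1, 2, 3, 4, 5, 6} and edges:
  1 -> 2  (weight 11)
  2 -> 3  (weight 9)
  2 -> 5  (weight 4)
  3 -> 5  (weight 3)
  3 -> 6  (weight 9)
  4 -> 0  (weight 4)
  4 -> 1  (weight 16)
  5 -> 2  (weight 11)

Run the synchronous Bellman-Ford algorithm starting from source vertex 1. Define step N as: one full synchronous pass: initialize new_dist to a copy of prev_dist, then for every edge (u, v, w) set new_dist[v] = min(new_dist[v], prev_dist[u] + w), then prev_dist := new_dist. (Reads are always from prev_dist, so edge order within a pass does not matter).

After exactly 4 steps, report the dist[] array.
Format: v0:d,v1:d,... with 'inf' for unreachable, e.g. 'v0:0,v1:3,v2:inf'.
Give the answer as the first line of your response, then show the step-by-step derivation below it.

v0:inf,v1:0,v2:11,v3:20,v4:inf,v5:15,v6:29

step 1: dist = v0:inf,v1:0,v2:11,v3:inf,v4:inf,v5:inf,v6:inf
step 2: dist = v0:inf,v1:0,v2:11,v3:20,v4:inf,v5:15,v6:inf
step 3: dist = v0:inf,v1:0,v2:11,v3:20,v4:inf,v5:15,v6:29
step 4: dist = v0:inf,v1:0,v2:11,v3:20,v4:inf,v5:15,v6:29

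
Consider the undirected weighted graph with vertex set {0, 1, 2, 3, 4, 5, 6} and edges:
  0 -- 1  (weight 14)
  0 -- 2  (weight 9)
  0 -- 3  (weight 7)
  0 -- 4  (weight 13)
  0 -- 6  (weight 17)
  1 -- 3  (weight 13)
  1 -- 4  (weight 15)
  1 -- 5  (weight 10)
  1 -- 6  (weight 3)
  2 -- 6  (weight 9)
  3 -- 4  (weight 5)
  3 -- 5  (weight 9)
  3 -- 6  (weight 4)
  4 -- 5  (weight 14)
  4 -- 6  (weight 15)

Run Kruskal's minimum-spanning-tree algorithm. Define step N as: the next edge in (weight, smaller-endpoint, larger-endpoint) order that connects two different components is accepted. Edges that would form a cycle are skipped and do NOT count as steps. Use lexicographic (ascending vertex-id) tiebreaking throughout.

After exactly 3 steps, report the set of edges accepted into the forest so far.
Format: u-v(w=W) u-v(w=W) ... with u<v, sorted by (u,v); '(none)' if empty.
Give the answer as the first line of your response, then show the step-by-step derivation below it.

1-6(w=3) 3-4(w=5) 3-6(w=4)

step 1: add edge 1-6 (w=3); MST = {1-6(w=3)}
step 2: add edge 3-6 (w=4); MST = {1-6(w=3) 3-6(w=4)}
step 3: add edge 3-4 (w=5); MST = {1-6(w=3) 3-4(w=5) 3-6(w=4)}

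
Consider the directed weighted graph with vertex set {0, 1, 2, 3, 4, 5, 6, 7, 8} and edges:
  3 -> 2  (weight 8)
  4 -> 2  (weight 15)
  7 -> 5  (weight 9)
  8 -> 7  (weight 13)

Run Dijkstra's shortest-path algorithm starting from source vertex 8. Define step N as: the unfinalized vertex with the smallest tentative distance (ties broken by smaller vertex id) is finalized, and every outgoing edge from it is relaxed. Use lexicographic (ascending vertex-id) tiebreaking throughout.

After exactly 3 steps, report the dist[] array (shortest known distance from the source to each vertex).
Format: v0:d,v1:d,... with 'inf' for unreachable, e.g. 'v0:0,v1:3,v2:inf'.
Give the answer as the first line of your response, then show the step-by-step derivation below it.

v0:inf,v1:inf,v2:inf,v3:inf,v4:inf,v5:22,v6:inf,v7:13,v8:0

step 1: dist = v0:inf,v1:inf,v2:inf,v3:inf,v4:inf,v5:inf,v6:inf,v7:13,v8:0
step 2: dist = v0:inf,v1:inf,v2:inf,v3:inf,v4:inf,v5:22,v6:inf,v7:13,v8:0
step 3: dist = v0:inf,v1:inf,v2:inf,v3:inf,v4:inf,v5:22,v6:inf,v7:13,v8:0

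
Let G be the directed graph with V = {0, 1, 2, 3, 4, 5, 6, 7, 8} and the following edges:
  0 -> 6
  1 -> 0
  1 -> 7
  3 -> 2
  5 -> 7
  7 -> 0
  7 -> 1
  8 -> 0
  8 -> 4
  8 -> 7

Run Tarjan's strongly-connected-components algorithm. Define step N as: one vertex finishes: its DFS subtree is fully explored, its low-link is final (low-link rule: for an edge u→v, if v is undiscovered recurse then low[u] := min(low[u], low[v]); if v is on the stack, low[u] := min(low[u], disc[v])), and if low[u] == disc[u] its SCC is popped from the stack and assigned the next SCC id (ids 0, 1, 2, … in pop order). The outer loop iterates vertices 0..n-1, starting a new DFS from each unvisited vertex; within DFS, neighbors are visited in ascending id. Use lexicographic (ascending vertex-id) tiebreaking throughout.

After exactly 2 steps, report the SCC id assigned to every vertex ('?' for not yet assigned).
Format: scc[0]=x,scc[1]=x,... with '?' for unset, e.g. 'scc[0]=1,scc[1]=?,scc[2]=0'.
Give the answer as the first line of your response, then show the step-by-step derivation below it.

scc[0]=1,scc[1]=?,scc[2]=?,scc[3]=?,scc[4]=?,scc[5]=?,scc[6]=0,scc[7]=?,scc[8]=?

step 1: low=(low[0]=0,low[1]=?,low[2]=?,low[3]=?,low[4]=?,low[5]=?,low[6]=1,low[7]=?,low[8]=?); scc=(scc[0]=?,scc[1]=?,scc[2]=?,scc[3]=?,scc[4]=?,scc[5]=?,scc[6]=0,scc[7]=?,scc[8]=?)
step 2: low=(low[0]=0,low[1]=?,low[2]=?,low[3]=?,low[4]=?,low[5]=?,low[6]=1,low[7]=?,low[8]=?); scc=(scc[0]=1,scc[1]=?,scc[2]=?,scc[3]=?,scc[4]=?,scc[5]=?,scc[6]=0,scc[7]=?,scc[8]=?)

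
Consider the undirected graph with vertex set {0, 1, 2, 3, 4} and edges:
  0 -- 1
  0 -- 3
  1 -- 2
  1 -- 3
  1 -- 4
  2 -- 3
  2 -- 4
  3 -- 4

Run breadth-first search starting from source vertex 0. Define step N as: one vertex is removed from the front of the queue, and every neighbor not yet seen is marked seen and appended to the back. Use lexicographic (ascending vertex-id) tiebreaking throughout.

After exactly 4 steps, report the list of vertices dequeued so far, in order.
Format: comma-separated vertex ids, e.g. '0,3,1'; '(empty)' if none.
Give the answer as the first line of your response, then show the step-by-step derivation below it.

0,1,3,2

step 1: dequeue 0; queue=[1,3]; order=0
step 2: dequeue 1; queue=[3,2,4]; order=0,1
step 3: dequeue 3; queue=[2,4]; order=0,1,3
step 4: dequeue 2; queue=[4]; order=0,1,3,2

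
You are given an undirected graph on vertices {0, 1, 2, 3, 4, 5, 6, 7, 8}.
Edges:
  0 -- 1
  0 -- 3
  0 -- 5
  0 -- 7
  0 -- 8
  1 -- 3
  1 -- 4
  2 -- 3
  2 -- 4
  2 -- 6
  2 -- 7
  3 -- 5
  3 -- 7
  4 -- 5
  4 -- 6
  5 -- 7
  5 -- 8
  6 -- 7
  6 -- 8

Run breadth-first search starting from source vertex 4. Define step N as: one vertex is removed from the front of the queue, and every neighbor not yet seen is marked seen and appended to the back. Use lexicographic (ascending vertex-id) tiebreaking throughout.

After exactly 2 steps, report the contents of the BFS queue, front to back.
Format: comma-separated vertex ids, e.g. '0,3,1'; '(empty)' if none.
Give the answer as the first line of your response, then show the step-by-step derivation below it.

2,5,6,0,3

step 1: dequeue 4; queue=[1,2,5,6]; order=4
step 2: dequeue 1; queue=[2,5,6,0,3]; order=4,1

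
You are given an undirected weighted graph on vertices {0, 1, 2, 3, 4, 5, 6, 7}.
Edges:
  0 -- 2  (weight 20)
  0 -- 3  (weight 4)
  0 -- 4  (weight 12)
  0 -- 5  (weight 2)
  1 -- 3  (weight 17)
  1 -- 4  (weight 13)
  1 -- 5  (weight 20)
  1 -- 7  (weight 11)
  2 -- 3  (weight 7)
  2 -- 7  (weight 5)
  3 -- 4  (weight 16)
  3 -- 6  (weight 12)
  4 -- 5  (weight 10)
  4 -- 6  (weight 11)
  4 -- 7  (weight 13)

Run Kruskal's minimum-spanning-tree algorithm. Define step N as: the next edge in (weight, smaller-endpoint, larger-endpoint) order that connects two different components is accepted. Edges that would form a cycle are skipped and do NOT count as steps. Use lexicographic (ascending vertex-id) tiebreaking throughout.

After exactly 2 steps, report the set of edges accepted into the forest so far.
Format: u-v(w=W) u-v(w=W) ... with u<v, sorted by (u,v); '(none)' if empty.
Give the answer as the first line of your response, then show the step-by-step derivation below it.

0-3(w=4) 0-5(w=2)

step 1: add edge 0-5 (w=2); MST = {0-5(w=2)}
step 2: add edge 0-3 (w=4); MST = {0-3(w=4) 0-5(w=2)}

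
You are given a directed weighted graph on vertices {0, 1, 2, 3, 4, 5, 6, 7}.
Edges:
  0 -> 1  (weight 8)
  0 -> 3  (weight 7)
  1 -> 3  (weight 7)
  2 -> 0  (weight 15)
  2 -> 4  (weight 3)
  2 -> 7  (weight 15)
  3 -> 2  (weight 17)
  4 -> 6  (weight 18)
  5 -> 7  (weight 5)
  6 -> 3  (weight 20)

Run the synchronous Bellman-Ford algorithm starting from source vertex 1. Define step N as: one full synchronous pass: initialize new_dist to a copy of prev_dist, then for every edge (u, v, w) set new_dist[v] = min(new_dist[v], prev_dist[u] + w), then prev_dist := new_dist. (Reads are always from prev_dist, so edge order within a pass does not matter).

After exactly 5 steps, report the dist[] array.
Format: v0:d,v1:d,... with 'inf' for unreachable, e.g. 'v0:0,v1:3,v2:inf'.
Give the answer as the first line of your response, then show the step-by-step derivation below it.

v0:39,v1:0,v2:24,v3:7,v4:27,v5:inf,v6:45,v7:39

step 1: dist = v0:inf,v1:0,v2:inf,v3:7,v4:inf,v5:inf,v6:inf,v7:inf
step 2: dist = v0:inf,v1:0,v2:24,v3:7,v4:inf,v5:inf,v6:inf,v7:inf
step 3: dist = v0:39,v1:0,v2:24,v3:7,v4:27,v5:inf,v6:inf,v7:39
step 4: dist = v0:39,v1:0,v2:24,v3:7,v4:27,v5:inf,v6:45,v7:39
step 5: dist = v0:39,v1:0,v2:24,v3:7,v4:27,v5:inf,v6:45,v7:39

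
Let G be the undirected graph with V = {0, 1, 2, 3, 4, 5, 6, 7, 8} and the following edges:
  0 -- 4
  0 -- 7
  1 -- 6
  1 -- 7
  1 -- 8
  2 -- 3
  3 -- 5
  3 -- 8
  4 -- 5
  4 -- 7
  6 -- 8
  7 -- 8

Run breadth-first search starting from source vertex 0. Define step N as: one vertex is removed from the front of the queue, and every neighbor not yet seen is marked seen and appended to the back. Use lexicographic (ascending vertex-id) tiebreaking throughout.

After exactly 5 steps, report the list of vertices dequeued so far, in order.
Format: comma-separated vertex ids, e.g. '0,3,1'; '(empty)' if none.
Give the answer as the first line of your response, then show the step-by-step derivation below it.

0,4,7,5,1

step 1: dequeue 0; queue=[4,7]; order=0
step 2: dequeue 4; queue=[7,5]; order=0,4
step 3: dequeue 7; queue=[5,1,8]; order=0,4,7
step 4: dequeue 5; queue=[1,8,3]; order=0,4,7,5
step 5: dequeue 1; queue=[8,3,6]; order=0,4,7,5,1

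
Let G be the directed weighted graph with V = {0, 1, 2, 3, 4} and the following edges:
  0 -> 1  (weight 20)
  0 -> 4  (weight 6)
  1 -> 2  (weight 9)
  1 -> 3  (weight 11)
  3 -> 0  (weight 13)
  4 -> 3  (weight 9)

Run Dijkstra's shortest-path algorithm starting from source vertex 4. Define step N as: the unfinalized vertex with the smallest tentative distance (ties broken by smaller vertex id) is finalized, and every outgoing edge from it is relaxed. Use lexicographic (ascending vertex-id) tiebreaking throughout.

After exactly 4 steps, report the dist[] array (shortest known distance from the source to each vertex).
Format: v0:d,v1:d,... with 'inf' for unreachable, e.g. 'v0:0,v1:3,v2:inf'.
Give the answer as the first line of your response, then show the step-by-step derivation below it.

v0:22,v1:42,v2:51,v3:9,v4:0

step 1: dist = v0:inf,v1:inf,v2:inf,v3:9,v4:0
step 2: dist = v0:22,v1:inf,v2:inf,v3:9,v4:0
step 3: dist = v0:22,v1:42,v2:inf,v3:9,v4:0
step 4: dist = v0:22,v1:42,v2:51,v3:9,v4:0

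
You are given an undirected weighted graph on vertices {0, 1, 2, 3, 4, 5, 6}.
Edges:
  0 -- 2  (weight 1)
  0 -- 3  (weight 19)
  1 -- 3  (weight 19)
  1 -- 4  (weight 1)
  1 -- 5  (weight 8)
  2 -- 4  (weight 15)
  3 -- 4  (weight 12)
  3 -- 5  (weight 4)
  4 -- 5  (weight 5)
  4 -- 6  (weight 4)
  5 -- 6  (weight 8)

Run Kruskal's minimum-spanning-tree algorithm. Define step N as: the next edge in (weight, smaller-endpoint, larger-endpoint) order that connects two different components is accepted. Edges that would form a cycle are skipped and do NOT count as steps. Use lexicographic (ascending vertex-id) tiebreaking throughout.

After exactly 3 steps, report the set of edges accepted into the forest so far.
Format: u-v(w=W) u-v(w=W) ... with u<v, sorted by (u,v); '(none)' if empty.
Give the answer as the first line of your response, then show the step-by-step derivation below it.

0-2(w=1) 1-4(w=1) 3-5(w=4)

step 1: add edge 0-2 (w=1); MST = {0-2(w=1)}
step 2: add edge 1-4 (w=1); MST = {0-2(w=1) 1-4(w=1)}
step 3: add edge 3-5 (w=4); MST = {0-2(w=1) 1-4(w=1) 3-5(w=4)}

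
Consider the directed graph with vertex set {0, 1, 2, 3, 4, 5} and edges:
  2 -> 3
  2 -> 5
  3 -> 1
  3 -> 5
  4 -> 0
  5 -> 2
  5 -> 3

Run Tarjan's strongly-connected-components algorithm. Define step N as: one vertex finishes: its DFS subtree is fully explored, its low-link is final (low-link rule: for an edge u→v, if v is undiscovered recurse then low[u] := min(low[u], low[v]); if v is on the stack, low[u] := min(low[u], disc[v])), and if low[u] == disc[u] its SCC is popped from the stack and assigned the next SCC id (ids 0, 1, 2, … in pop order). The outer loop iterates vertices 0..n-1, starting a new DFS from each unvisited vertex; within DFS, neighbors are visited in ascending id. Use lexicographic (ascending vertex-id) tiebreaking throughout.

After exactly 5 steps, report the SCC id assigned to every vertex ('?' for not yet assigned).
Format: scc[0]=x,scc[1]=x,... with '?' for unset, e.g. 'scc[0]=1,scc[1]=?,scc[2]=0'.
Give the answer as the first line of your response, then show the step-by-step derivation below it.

scc[0]=0,scc[1]=1,scc[2]=2,scc[3]=2,scc[4]=?,scc[5]=2

step 1: low=(low[0]=0,low[1]=?,low[2]=?,low[3]=?,low[4]=?,low[5]=?); scc=(scc[0]=0,scc[1]=?,scc[2]=?,scc[3]=?,scc[4]=?,scc[5]=?)
step 2: low=(low[0]=0,low[1]=1,low[2]=?,low[3]=?,low[4]=?,low[5]=?); scc=(scc[0]=0,scc[1]=1,scc[2]=?,scc[3]=?,scc[4]=?,scc[5]=?)
step 3: low=(low[0]=0,low[1]=1,low[2]=2,low[3]=3,low[4]=?,low[5]=2); scc=(scc[0]=0,scc[1]=1,scc[2]=?,scc[3]=?,scc[4]=?,scc[5]=?)
step 4: low=(low[0]=0,low[1]=1,low[2]=2,low[3]=2,low[4]=?,low[5]=2); scc=(scc[0]=0,scc[1]=1,scc[2]=?,scc[3]=?,scc[4]=?,scc[5]=?)
step 5: low=(low[0]=0,low[1]=1,low[2]=2,low[3]=2,low[4]=?,low[5]=2); scc=(scc[0]=0,scc[1]=1,scc[2]=2,scc[3]=2,scc[4]=?,scc[5]=2)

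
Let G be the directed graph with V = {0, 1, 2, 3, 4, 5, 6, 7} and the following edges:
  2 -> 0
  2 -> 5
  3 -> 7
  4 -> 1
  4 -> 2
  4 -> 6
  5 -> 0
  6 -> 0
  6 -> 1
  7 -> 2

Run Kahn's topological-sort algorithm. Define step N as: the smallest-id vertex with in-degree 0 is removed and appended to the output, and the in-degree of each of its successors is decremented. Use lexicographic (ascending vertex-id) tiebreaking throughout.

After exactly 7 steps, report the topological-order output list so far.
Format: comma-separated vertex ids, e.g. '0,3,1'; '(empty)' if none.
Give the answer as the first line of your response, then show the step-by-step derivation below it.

3,4,6,1,7,2,5

step 1: output 3; order=[3]; indeg=(3,2,2,0,0,1,1,0)
step 2: output 4; order=[3,4]; indeg=(3,1,1,0,0,1,0,0)
step 3: output 6; order=[3,4,6]; indeg=(2,0,1,0,0,1,0,0)
step 4: output 1; order=[3,4,6,1]; indeg=(2,0,1,0,0,1,0,0)
step 5: output 7; order=[3,4,6,1,7]; indeg=(2,0,0,0,0,1,0,0)
step 6: output 2; order=[3,4,6,1,7,2]; indeg=(1,0,0,0,0,0,0,0)
step 7: output 5; order=[3,4,6,1,7,2,5]; indeg=(0,0,0,0,0,0,0,0)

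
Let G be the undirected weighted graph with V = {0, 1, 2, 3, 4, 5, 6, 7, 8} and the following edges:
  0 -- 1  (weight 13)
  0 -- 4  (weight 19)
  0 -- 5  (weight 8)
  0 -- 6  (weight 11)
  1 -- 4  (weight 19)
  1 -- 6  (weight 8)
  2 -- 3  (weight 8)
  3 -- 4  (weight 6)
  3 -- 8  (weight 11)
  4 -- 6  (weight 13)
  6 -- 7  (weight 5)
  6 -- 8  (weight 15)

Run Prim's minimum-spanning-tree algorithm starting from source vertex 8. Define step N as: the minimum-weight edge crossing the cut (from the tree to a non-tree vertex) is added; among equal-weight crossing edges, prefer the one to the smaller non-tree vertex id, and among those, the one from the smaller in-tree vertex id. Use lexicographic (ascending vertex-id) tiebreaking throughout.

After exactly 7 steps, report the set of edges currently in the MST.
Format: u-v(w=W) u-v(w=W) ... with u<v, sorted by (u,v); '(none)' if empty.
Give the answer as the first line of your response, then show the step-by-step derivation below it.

0-6(w=11) 1-6(w=8) 2-3(w=8) 3-4(w=6) 3-8(w=11) 4-6(w=13) 6-7(w=5)

step 1: add edge 3-8 (w=11); MST = {3-8(w=11)}
step 2: add edge 3-4 (w=6); MST = {3-4(w=6) 3-8(w=11)}
step 3: add edge 2-3 (w=8); MST = {2-3(w=8) 3-4(w=6) 3-8(w=11)}
step 4: add edge 4-6 (w=13); MST = {2-3(w=8) 3-4(w=6) 3-8(w=11) 4-6(w=13)}
step 5: add edge 6-7 (w=5); MST = {2-3(w=8) 3-4(w=6) 3-8(w=11) 4-6(w=13) 6-7(w=5)}
step 6: add edge 1-6 (w=8); MST = {1-6(w=8) 2-3(w=8) 3-4(w=6) 3-8(w=11) 4-6(w=13) 6-7(w=5)}
step 7: add edge 0-6 (w=11); MST = {0-6(w=11) 1-6(w=8) 2-3(w=8) 3-4(w=6) 3-8(w=11) 4-6(w=13) 6-7(w=5)}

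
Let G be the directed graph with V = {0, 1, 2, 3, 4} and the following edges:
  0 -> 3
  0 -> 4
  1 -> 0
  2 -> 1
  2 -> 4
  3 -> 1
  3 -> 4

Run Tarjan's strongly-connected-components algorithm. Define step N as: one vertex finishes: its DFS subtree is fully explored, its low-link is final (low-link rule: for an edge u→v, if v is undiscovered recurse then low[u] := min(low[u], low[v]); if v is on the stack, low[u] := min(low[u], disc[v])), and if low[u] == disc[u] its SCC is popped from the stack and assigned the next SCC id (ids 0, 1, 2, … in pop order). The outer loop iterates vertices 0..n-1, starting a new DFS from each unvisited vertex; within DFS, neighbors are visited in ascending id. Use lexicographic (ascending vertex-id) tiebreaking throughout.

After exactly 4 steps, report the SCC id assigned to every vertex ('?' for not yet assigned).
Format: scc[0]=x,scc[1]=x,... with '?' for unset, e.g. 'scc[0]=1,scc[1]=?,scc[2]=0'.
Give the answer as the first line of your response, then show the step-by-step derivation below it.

scc[0]=1,scc[1]=1,scc[2]=?,scc[3]=1,scc[4]=0

step 1: low=(low[0]=0,low[1]=0,low[2]=?,low[3]=1,low[4]=?); scc=(scc[0]=?,scc[1]=?,scc[2]=?,scc[3]=?,scc[4]=?)
step 2: low=(low[0]=0,low[1]=0,low[2]=?,low[3]=0,low[4]=3); scc=(scc[0]=?,scc[1]=?,scc[2]=?,scc[3]=?,scc[4]=0)
step 3: low=(low[0]=0,low[1]=0,low[2]=?,low[3]=0,low[4]=3); scc=(scc[0]=?,scc[1]=?,scc[2]=?,scc[3]=?,scc[4]=0)
step 4: low=(low[0]=0,low[1]=0,low[2]=?,low[3]=0,low[4]=3); scc=(scc[0]=1,scc[1]=1,scc[2]=?,scc[3]=1,scc[4]=0)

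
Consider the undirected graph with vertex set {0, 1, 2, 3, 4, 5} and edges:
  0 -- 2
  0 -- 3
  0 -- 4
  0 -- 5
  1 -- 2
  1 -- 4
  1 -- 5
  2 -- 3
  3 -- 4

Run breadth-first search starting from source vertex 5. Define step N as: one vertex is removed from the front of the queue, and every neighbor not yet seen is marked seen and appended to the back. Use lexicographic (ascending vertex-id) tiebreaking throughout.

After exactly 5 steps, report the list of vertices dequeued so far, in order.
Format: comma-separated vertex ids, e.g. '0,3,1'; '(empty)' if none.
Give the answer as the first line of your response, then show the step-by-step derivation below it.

5,0,1,2,3

step 1: dequeue 5; queue=[0,1]; order=5
step 2: dequeue 0; queue=[1,2,3,4]; order=5,0
step 3: dequeue 1; queue=[2,3,4]; order=5,0,1
step 4: dequeue 2; queue=[3,4]; order=5,0,1,2
step 5: dequeue 3; queue=[4]; order=5,0,1,2,3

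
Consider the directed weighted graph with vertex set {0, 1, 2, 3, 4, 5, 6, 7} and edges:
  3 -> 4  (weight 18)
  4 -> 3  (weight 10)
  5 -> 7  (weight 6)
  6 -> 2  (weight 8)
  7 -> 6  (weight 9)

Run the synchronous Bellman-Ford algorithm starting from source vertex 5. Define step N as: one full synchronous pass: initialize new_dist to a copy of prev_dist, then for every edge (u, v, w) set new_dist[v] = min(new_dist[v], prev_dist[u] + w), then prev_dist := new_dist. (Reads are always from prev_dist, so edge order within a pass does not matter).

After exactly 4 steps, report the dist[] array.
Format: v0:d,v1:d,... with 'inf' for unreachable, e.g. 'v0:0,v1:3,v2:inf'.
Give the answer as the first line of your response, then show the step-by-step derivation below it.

v0:inf,v1:inf,v2:23,v3:inf,v4:inf,v5:0,v6:15,v7:6

step 1: dist = v0:inf,v1:inf,v2:inf,v3:inf,v4:inf,v5:0,v6:inf,v7:6
step 2: dist = v0:inf,v1:inf,v2:inf,v3:inf,v4:inf,v5:0,v6:15,v7:6
step 3: dist = v0:inf,v1:inf,v2:23,v3:inf,v4:inf,v5:0,v6:15,v7:6
step 4: dist = v0:inf,v1:inf,v2:23,v3:inf,v4:inf,v5:0,v6:15,v7:6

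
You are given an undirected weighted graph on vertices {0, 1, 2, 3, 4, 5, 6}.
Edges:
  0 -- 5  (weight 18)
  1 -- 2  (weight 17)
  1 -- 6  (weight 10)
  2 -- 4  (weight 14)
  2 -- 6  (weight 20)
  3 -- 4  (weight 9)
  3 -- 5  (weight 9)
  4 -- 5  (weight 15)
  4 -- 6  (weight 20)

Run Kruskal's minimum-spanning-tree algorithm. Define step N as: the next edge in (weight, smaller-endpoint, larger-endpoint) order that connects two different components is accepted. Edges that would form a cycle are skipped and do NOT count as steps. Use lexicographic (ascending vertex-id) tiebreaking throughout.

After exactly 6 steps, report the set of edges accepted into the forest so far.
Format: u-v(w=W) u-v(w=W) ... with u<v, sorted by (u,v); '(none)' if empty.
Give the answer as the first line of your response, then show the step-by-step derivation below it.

0-5(w=18) 1-2(w=17) 1-6(w=10) 2-4(w=14) 3-4(w=9) 3-5(w=9)

step 1: add edge 3-4 (w=9); MST = {3-4(w=9)}
step 2: add edge 3-5 (w=9); MST = {3-4(w=9) 3-5(w=9)}
step 3: add edge 1-6 (w=10); MST = {1-6(w=10) 3-4(w=9) 3-5(w=9)}
step 4: add edge 2-4 (w=14); MST = {1-6(w=10) 2-4(w=14) 3-4(w=9) 3-5(w=9)}
step 5: add edge 1-2 (w=17); MST = {1-2(w=17) 1-6(w=10) 2-4(w=14) 3-4(w=9) 3-5(w=9)}
step 6: add edge 0-5 (w=18); MST = {0-5(w=18) 1-2(w=17) 1-6(w=10) 2-4(w=14) 3-4(w=9) 3-5(w=9)}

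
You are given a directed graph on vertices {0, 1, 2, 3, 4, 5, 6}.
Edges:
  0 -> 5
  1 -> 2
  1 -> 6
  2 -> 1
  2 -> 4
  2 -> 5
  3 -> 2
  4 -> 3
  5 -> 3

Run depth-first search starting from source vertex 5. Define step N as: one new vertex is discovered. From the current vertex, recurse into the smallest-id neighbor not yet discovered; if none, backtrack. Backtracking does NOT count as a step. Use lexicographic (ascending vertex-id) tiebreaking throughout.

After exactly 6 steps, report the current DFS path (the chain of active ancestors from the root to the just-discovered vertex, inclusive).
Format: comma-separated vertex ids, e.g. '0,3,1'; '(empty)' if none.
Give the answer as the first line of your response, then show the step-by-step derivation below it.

5,3,2,4

step 1: discover 5; path=5; order=5
step 2: discover 3; path=5>3; order=5,3
step 3: discover 2; path=5>3>2; order=5,3,2
step 4: discover 1; path=5>3>2>1; order=5,3,2,1
step 5: discover 6; path=5>3>2>1>6; order=5,3,2,1,6
step 6: discover 4; path=5>3>2>4; order=5,3,2,1,6,4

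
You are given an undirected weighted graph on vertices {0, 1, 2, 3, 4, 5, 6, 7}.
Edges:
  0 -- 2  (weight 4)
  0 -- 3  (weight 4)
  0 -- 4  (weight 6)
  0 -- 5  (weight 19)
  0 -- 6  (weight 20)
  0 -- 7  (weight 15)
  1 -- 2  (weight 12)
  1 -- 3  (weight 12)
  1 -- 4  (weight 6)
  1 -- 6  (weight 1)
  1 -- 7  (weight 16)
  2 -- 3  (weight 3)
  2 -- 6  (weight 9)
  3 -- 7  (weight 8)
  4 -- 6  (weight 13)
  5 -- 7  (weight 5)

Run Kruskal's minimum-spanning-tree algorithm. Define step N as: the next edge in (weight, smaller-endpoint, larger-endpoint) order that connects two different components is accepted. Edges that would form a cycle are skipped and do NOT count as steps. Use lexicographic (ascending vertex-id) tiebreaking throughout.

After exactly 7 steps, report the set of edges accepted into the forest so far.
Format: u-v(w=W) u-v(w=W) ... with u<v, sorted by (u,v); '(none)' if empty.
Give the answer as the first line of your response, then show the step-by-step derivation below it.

0-2(w=4) 0-4(w=6) 1-4(w=6) 1-6(w=1) 2-3(w=3) 3-7(w=8) 5-7(w=5)

step 1: add edge 1-6 (w=1); MST = {1-6(w=1)}
step 2: add edge 2-3 (w=3); MST = {1-6(w=1) 2-3(w=3)}
step 3: add edge 0-2 (w=4); MST = {0-2(w=4) 1-6(w=1) 2-3(w=3)}
step 4: add edge 5-7 (w=5); MST = {0-2(w=4) 1-6(w=1) 2-3(w=3) 5-7(w=5)}
step 5: add edge 0-4 (w=6); MST = {0-2(w=4) 0-4(w=6) 1-6(w=1) 2-3(w=3) 5-7(w=5)}
step 6: add edge 1-4 (w=6); MST = {0-2(w=4) 0-4(w=6) 1-4(w=6) 1-6(w=1) 2-3(w=3) 5-7(w=5)}
step 7: add edge 3-7 (w=8); MST = {0-2(w=4) 0-4(w=6) 1-4(w=6) 1-6(w=1) 2-3(w=3) 3-7(w=8) 5-7(w=5)}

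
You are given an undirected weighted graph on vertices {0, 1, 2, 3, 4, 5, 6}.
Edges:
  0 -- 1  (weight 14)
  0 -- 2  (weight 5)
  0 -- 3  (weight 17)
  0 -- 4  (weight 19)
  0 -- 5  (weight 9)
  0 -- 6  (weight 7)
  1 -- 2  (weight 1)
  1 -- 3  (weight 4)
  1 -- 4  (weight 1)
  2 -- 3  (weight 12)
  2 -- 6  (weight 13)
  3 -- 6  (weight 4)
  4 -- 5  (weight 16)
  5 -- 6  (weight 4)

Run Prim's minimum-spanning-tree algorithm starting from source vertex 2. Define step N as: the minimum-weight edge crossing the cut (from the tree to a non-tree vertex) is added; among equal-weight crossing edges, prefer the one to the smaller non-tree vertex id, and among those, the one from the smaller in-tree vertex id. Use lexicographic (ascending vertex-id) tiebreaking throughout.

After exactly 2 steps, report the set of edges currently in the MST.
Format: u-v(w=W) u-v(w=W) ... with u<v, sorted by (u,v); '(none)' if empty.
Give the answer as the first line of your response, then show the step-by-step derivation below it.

1-2(w=1) 1-4(w=1)

step 1: add edge 1-2 (w=1); MST = {1-2(w=1)}
step 2: add edge 1-4 (w=1); MST = {1-2(w=1) 1-4(w=1)}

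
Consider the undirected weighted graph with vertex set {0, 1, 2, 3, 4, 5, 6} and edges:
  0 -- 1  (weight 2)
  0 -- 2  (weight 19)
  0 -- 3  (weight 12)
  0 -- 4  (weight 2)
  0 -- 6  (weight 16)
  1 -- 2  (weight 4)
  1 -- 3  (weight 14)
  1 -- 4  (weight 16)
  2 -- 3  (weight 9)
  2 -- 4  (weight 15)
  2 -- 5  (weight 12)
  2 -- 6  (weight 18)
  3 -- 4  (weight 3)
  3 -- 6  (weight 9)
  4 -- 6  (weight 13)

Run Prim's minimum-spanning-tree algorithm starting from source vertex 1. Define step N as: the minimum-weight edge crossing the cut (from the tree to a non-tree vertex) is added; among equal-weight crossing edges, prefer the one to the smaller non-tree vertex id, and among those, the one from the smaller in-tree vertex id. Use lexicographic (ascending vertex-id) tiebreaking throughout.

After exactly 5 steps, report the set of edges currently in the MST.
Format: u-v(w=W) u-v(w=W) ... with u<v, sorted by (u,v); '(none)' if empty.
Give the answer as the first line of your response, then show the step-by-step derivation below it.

0-1(w=2) 0-4(w=2) 1-2(w=4) 3-4(w=3) 3-6(w=9)

step 1: add edge 0-1 (w=2); MST = {0-1(w=2)}
step 2: add edge 0-4 (w=2); MST = {0-1(w=2) 0-4(w=2)}
step 3: add edge 3-4 (w=3); MST = {0-1(w=2) 0-4(w=2) 3-4(w=3)}
step 4: add edge 1-2 (w=4); MST = {0-1(w=2) 0-4(w=2) 1-2(w=4) 3-4(w=3)}
step 5: add edge 3-6 (w=9); MST = {0-1(w=2) 0-4(w=2) 1-2(w=4) 3-4(w=3) 3-6(w=9)}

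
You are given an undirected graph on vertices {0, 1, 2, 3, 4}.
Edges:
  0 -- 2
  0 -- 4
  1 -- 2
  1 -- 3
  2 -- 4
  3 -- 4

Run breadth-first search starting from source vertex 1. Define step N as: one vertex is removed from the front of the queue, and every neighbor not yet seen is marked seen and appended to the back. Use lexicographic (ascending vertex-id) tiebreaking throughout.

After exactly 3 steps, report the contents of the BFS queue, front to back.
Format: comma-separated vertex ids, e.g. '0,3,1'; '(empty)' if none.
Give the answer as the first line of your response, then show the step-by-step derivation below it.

0,4

step 1: dequeue 1; queue=[2,3]; order=1
step 2: dequeue 2; queue=[3,0,4]; order=1,2
step 3: dequeue 3; queue=[0,4]; order=1,2,3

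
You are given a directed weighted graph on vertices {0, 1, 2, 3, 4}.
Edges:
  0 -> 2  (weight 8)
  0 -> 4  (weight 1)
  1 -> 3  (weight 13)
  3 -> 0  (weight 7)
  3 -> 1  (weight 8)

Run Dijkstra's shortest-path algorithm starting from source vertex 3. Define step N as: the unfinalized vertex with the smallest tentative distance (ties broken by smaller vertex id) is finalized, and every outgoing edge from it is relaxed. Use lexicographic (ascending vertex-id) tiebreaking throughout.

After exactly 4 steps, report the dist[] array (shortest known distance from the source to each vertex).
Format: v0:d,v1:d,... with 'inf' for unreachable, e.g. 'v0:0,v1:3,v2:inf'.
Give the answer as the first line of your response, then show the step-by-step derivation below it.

v0:7,v1:8,v2:15,v3:0,v4:8

step 1: dist = v0:7,v1:8,v2:inf,v3:0,v4:inf
step 2: dist = v0:7,v1:8,v2:15,v3:0,v4:8
step 3: dist = v0:7,v1:8,v2:15,v3:0,v4:8
step 4: dist = v0:7,v1:8,v2:15,v3:0,v4:8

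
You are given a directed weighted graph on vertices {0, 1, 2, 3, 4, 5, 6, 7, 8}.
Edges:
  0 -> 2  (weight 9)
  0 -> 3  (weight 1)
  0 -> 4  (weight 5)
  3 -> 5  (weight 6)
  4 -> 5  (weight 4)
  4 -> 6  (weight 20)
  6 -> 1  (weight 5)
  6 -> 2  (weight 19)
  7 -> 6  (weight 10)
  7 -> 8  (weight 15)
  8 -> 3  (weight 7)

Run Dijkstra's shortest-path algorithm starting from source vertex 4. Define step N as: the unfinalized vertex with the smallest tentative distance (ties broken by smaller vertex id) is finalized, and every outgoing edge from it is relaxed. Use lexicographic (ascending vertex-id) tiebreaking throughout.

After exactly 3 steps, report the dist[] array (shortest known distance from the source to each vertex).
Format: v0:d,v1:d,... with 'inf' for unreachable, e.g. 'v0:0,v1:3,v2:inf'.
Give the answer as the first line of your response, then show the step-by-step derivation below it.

v0:inf,v1:25,v2:39,v3:inf,v4:0,v5:4,v6:20,v7:inf,v8:inf

step 1: dist = v0:inf,v1:inf,v2:inf,v3:inf,v4:0,v5:4,v6:20,v7:inf,v8:inf
step 2: dist = v0:inf,v1:inf,v2:inf,v3:inf,v4:0,v5:4,v6:20,v7:inf,v8:inf
step 3: dist = v0:inf,v1:25,v2:39,v3:inf,v4:0,v5:4,v6:20,v7:inf,v8:inf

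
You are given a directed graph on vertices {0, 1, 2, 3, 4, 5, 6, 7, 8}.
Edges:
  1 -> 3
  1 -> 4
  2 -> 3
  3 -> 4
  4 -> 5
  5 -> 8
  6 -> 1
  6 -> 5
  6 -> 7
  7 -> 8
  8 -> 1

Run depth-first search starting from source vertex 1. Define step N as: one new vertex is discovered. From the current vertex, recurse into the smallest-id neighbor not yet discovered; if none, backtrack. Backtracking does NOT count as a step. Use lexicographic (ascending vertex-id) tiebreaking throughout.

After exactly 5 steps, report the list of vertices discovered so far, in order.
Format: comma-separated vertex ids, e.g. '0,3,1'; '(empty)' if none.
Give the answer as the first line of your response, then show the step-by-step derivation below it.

1,3,4,5,8

step 1: discover 1; path=1; order=1
step 2: discover 3; path=1>3; order=1,3
step 3: discover 4; path=1>3>4; order=1,3,4
step 4: discover 5; path=1>3>4>5; order=1,3,4,5
step 5: discover 8; path=1>3>4>5>8; order=1,3,4,5,8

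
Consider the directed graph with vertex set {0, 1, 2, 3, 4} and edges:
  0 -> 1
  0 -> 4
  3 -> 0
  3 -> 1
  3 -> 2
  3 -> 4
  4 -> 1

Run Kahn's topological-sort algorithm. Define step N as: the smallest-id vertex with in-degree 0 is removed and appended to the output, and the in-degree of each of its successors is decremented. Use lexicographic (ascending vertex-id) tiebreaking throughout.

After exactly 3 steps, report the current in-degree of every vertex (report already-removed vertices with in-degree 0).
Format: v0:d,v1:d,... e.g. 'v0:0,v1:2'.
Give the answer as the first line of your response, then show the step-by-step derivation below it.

v0:0,v1:1,v2:0,v3:0,v4:0

step 1: output 3; order=[3]; indeg=(0,2,0,0,1)
step 2: output 0; order=[3,0]; indeg=(0,1,0,0,0)
step 3: output 2; order=[3,0,2]; indeg=(0,1,0,0,0)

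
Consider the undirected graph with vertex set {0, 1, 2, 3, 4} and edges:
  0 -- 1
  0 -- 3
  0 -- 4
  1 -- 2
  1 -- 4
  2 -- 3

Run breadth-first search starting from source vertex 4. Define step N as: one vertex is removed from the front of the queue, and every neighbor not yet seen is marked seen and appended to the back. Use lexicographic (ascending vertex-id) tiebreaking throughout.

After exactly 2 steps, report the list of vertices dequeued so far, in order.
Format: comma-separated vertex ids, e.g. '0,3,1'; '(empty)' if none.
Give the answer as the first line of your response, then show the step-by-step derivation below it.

4,0

step 1: dequeue 4; queue=[0,1]; order=4
step 2: dequeue 0; queue=[1,3]; order=4,0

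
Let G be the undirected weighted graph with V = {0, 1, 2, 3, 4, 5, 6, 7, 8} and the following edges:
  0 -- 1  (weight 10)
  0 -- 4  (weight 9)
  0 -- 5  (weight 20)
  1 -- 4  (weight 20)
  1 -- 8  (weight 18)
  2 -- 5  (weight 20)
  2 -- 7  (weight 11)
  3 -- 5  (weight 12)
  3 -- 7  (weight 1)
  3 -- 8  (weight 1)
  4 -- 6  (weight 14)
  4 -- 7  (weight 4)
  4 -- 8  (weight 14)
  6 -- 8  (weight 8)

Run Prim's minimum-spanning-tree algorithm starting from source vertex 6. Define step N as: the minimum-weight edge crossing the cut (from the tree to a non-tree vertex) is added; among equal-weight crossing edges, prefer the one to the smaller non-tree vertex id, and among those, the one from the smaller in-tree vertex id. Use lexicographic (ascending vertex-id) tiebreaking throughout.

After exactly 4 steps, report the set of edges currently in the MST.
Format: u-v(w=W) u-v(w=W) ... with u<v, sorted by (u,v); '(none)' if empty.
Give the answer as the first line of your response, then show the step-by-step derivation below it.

3-7(w=1) 3-8(w=1) 4-7(w=4) 6-8(w=8)

step 1: add edge 6-8 (w=8); MST = {6-8(w=8)}
step 2: add edge 3-8 (w=1); MST = {3-8(w=1) 6-8(w=8)}
step 3: add edge 3-7 (w=1); MST = {3-7(w=1) 3-8(w=1) 6-8(w=8)}
step 4: add edge 4-7 (w=4); MST = {3-7(w=1) 3-8(w=1) 4-7(w=4) 6-8(w=8)}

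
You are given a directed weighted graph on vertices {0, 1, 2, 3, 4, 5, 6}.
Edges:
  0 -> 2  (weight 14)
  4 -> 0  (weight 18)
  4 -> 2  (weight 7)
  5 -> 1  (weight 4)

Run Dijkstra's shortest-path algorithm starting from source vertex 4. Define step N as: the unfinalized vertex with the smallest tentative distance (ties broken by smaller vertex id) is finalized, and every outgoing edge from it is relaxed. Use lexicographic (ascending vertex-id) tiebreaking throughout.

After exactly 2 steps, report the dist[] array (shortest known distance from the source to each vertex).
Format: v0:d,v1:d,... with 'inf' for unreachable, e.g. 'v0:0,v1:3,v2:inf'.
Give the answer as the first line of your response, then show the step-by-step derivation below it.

v0:18,v1:inf,v2:7,v3:inf,v4:0,v5:inf,v6:inf

step 1: dist = v0:18,v1:inf,v2:7,v3:inf,v4:0,v5:inf,v6:inf
step 2: dist = v0:18,v1:inf,v2:7,v3:inf,v4:0,v5:inf,v6:inf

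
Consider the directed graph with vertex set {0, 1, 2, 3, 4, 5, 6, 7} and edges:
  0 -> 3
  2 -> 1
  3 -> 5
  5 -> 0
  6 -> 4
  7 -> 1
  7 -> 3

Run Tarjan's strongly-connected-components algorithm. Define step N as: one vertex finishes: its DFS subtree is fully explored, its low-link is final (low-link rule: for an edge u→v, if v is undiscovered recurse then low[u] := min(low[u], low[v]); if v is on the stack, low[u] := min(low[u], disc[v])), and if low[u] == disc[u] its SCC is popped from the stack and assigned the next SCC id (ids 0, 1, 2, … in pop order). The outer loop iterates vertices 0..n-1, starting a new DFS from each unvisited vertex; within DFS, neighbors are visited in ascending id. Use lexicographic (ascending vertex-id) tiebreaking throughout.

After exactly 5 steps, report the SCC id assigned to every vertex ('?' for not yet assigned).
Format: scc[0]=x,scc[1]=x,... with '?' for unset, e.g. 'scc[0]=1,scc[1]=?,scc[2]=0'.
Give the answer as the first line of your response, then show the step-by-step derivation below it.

scc[0]=0,scc[1]=1,scc[2]=2,scc[3]=0,scc[4]=?,scc[5]=0,scc[6]=?,scc[7]=?

step 1: low=(low[0]=0,low[1]=?,low[2]=?,low[3]=1,low[4]=?,low[5]=0,low[6]=?,low[7]=?); scc=(scc[0]=?,scc[1]=?,scc[2]=?,scc[3]=?,scc[4]=?,scc[5]=?,scc[6]=?,scc[7]=?)
step 2: low=(low[0]=0,low[1]=?,low[2]=?,low[3]=0,low[4]=?,low[5]=0,low[6]=?,low[7]=?); scc=(scc[0]=?,scc[1]=?,scc[2]=?,scc[3]=?,scc[4]=?,scc[5]=?,scc[6]=?,scc[7]=?)
step 3: low=(low[0]=0,low[1]=?,low[2]=?,low[3]=0,low[4]=?,low[5]=0,low[6]=?,low[7]=?); scc=(scc[0]=0,scc[1]=?,scc[2]=?,scc[3]=0,scc[4]=?,scc[5]=0,scc[6]=?,scc[7]=?)
step 4: low=(low[0]=0,low[1]=3,low[2]=?,low[3]=0,low[4]=?,low[5]=0,low[6]=?,low[7]=?); scc=(scc[0]=0,scc[1]=1,scc[2]=?,scc[3]=0,scc[4]=?,scc[5]=0,scc[6]=?,scc[7]=?)
step 5: low=(low[0]=0,low[1]=3,low[2]=4,low[3]=0,low[4]=?,low[5]=0,low[6]=?,low[7]=?); scc=(scc[0]=0,scc[1]=1,scc[2]=2,scc[3]=0,scc[4]=?,scc[5]=0,scc[6]=?,scc[7]=?)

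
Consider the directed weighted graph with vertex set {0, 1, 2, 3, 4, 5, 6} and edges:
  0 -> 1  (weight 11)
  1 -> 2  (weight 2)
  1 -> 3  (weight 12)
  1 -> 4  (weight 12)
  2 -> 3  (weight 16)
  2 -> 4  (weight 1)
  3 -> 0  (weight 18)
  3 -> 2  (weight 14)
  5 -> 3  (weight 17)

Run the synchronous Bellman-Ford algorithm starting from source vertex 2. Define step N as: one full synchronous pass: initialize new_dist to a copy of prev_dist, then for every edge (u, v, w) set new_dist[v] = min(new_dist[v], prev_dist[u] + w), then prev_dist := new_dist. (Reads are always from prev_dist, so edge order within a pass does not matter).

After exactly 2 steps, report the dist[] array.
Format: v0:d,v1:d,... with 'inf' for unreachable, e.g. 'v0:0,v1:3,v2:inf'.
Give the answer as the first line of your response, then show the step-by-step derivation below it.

v0:34,v1:inf,v2:0,v3:16,v4:1,v5:inf,v6:inf

step 1: dist = v0:inf,v1:inf,v2:0,v3:16,v4:1,v5:inf,v6:inf
step 2: dist = v0:34,v1:inf,v2:0,v3:16,v4:1,v5:inf,v6:inf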